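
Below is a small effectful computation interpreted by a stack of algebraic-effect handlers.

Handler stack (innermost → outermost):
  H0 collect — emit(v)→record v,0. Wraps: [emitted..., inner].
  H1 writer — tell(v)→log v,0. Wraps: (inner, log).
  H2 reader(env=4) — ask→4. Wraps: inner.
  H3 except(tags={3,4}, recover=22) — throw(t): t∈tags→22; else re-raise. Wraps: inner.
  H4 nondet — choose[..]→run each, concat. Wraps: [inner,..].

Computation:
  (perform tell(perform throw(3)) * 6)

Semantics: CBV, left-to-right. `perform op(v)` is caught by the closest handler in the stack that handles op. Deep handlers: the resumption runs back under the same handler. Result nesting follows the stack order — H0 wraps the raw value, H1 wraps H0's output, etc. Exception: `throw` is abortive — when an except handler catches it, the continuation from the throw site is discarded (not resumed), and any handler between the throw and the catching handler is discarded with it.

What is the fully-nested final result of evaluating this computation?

Answer: [22]

Working:
throw(3) @ H3 caught ⇒ 22
H4 returns [22]
= [22]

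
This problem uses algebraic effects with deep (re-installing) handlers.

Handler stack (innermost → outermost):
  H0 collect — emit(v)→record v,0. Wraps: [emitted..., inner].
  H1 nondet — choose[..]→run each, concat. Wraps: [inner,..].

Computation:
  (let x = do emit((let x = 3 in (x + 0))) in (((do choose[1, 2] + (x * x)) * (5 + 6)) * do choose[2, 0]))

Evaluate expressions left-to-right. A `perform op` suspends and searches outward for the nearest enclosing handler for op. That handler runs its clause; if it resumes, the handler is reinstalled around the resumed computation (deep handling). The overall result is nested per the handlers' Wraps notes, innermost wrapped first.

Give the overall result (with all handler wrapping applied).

Evaluation trace:
emit(3) @ H0 ⇒ out+=3
choose[1, 2] @ H1
  branch[0] choose=1:
    choose[2, 0] @ H1
      branch[0] choose=2:
        H0 returns [3, 22]
        H1 returns [[3, 22]]
      branch[1] choose=0:
        H0 returns [3, 0]
        H1 returns [[3, 0]]
  branch[1] choose=2:
    choose[2, 0] @ H1
      branch[0] choose=2:
        H0 returns [3, 44]
        H1 returns [[3, 44]]
      branch[1] choose=0:
        H0 returns [3, 0]
        H1 returns [[3, 0]]
= [[3, 22], [3, 0], [3, 44], [3, 0]]

Answer: [[3, 22], [3, 0], [3, 44], [3, 0]]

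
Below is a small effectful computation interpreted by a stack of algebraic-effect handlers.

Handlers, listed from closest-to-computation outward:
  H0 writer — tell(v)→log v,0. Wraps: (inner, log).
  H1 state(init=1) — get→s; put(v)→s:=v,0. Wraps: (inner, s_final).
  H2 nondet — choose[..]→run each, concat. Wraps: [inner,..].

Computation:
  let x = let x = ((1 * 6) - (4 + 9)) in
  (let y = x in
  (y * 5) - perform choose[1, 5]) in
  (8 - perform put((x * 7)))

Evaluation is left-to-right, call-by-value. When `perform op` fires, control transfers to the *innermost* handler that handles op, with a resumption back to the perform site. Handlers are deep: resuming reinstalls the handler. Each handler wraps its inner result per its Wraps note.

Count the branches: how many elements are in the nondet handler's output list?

Evaluation trace:
choose[1, 5] @ H2
  branch[0] choose=1:
    put(-252) @ H1 ⇒ s:=-252
    H0 returns (8, ())
    H1 returns ((8, ()), -252)
    H2 returns [((8, ()), -252)]
  branch[1] choose=5:
    put(-280) @ H1 ⇒ s:=-280
    H0 returns (8, ())
    H1 returns ((8, ()), -280)
    H2 returns [((8, ()), -280)]
= [((8, ()), -252), ((8, ()), -280)]

Answer: 2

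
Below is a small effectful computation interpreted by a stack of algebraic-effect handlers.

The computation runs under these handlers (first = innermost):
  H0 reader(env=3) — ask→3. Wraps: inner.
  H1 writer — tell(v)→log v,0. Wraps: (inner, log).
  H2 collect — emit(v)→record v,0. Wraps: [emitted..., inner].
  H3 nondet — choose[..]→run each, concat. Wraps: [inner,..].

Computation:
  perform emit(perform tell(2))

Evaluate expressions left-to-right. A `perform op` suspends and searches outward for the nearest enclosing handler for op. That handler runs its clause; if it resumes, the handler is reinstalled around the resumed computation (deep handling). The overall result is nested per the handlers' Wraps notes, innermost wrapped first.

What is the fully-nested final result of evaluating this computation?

Step-by-step:
tell(2) @ H1 ⇒ log+=2
emit(0) @ H2 ⇒ out+=0
H0 returns 0
H1 returns (0, (2))
H2 returns [0, (0, (2))]
H3 returns [[0, (0, (2))]]
= [[0, (0, (2))]]

Answer: [[0, (0, (2))]]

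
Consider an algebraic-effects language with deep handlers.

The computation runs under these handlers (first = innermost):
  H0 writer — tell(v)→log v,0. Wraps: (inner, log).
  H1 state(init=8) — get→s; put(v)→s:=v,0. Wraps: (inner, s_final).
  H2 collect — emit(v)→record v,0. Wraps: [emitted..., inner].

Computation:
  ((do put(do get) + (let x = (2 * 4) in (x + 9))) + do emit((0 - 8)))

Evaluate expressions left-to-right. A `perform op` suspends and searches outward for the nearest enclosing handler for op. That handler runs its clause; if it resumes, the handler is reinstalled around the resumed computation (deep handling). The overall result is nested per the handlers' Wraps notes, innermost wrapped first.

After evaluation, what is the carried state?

Working:
get @ H1 ⇒ 8
put(8) @ H1 ⇒ s:=8
emit(-8) @ H2 ⇒ out+=-8
H0 returns (17, ())
H1 returns ((17, ()), 8)
H2 returns [-8, ((17, ()), 8)]
= [-8, ((17, ()), 8)]

Answer: 8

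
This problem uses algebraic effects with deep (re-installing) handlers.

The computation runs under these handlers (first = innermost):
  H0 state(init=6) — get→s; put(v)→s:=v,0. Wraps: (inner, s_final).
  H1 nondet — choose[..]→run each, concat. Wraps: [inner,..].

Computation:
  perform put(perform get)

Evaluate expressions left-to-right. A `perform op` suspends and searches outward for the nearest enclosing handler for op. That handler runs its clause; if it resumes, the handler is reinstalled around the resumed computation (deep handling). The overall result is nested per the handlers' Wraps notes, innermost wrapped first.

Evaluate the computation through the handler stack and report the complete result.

Answer: [(0, 6)]

Working:
get @ H0 ⇒ 6
put(6) @ H0 ⇒ s:=6
H0 returns (0, 6)
H1 returns [(0, 6)]
= [(0, 6)]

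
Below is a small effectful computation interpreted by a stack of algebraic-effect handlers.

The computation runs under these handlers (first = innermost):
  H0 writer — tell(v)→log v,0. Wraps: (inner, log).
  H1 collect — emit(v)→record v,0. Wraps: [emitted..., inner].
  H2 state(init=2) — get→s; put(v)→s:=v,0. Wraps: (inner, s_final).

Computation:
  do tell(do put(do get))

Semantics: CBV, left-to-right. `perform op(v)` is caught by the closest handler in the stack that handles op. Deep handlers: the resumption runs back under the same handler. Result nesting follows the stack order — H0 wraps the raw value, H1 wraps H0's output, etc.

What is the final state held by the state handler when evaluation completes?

Answer: 2

Working:
get @ H2 ⇒ 2
put(2) @ H2 ⇒ s:=2
tell(0) @ H0 ⇒ log+=0
H0 returns (0, (0))
H1 returns [(0, (0))]
H2 returns ([(0, (0))], 2)
= ([(0, (0))], 2)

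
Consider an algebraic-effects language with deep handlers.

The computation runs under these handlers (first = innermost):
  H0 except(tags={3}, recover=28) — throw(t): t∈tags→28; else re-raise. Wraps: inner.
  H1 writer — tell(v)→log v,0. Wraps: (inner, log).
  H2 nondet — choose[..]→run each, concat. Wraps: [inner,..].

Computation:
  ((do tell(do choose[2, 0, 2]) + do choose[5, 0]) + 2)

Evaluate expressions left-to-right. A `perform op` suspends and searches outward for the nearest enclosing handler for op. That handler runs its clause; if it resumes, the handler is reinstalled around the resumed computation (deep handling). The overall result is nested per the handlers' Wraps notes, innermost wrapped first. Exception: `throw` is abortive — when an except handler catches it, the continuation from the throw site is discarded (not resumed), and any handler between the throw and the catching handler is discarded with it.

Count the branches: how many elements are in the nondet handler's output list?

Answer: 6

Evaluation trace:
choose[2, 0, 2] @ H2
  branch[0] choose=2:
    tell(2) @ H1 ⇒ log+=2
    choose[5, 0] @ H2
      branch[0] choose=5:
        H0 returns 7
        H1 returns (7, (2))
        H2 returns [(7, (2))]
      branch[1] choose=0:
        H0 returns 2
        H1 returns (2, (2))
        H2 returns [(2, (2))]
  branch[1] choose=0:
    tell(0) @ H1 ⇒ log+=0
    choose[5, 0] @ H2
      branch[0] choose=5:
        H0 returns 7
        H1 returns (7, (0))
        H2 returns [(7, (0))]
      branch[1] choose=0:
        H0 returns 2
        H1 returns (2, (0))
        H2 returns [(2, (0))]
  branch[2] choose=2:
    tell(2) @ H1 ⇒ log+=2
    choose[5, 0] @ H2
      branch[0] choose=5:
        H0 returns 7
        H1 returns (7, (2))
        H2 returns [(7, (2))]
      branch[1] choose=0:
        H0 returns 2
        H1 returns (2, (2))
        H2 returns [(2, (2))]
= [(7, (2)), (2, (2)), (7, (0)), (2, (0)), (7, (2)), (2, (2))]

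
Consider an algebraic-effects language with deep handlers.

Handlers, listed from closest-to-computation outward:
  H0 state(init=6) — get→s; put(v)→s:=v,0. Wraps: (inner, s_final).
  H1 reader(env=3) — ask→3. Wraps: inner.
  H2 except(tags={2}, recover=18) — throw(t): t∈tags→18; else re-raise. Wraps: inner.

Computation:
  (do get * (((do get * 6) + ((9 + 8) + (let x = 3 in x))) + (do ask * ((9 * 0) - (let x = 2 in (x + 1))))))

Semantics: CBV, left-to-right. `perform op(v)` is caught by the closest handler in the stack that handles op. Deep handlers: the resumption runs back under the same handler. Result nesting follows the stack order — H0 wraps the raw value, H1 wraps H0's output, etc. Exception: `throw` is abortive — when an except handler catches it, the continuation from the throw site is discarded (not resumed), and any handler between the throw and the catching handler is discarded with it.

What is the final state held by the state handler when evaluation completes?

Answer: 6

Step-by-step:
get @ H0 ⇒ 6
get @ H0 ⇒ 6
ask @ H1 ⇒ 3
H0 returns (282, 6)
H1 returns (282, 6)
H2 returns (282, 6)
= (282, 6)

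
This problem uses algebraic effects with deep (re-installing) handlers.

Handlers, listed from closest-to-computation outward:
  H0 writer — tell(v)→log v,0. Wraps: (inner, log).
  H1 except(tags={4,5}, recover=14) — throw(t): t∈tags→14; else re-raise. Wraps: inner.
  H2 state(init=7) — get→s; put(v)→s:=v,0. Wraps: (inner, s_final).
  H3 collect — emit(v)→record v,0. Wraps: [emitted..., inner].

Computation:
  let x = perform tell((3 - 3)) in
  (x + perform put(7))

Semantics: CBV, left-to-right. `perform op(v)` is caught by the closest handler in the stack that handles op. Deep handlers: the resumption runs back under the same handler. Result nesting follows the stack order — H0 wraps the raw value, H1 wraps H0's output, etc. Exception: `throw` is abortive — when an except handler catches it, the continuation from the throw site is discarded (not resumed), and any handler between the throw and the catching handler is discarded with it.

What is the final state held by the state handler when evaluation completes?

Answer: 7

Step-by-step:
tell(0) @ H0 ⇒ log+=0
put(7) @ H2 ⇒ s:=7
H0 returns (0, (0))
H1 returns (0, (0))
H2 returns ((0, (0)), 7)
H3 returns [((0, (0)), 7)]
= [((0, (0)), 7)]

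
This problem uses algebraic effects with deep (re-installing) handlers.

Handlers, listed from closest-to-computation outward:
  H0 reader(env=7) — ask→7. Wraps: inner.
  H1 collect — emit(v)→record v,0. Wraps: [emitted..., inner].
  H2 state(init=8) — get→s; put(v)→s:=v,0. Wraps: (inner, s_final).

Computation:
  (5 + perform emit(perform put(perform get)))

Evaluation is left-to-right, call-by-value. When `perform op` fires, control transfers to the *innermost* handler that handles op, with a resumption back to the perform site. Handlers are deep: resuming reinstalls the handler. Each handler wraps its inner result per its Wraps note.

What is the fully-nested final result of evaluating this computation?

Answer: ([0, 5], 8)

Working:
get @ H2 ⇒ 8
put(8) @ H2 ⇒ s:=8
emit(0) @ H1 ⇒ out+=0
H0 returns 5
H1 returns [0, 5]
H2 returns ([0, 5], 8)
= ([0, 5], 8)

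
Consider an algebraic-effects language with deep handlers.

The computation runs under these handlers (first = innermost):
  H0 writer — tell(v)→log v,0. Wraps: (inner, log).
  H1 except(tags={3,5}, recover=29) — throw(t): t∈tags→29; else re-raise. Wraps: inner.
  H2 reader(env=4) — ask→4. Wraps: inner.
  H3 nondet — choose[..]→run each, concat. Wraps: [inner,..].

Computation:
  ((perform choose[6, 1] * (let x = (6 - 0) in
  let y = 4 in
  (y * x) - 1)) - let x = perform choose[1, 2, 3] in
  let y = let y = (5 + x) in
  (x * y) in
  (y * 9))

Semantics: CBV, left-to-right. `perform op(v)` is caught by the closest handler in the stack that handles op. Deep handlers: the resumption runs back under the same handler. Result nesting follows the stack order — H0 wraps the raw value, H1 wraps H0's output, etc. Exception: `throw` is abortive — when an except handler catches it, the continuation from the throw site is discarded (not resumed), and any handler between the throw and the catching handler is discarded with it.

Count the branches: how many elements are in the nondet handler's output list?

Working:
choose[6, 1] @ H3
  branch[0] choose=6:
    choose[1, 2, 3] @ H3
      branch[0] choose=1:
        H0 returns (84, ())
        H1 returns (84, ())
        H2 returns (84, ())
        H3 returns [(84, ())]
      branch[1] choose=2:
        H0 returns (12, ())
        H1 returns (12, ())
        H2 returns (12, ())
        H3 returns [(12, ())]
      branch[2] choose=3:
        H0 returns (-78, ())
        H1 returns (-78, ())
        H2 returns (-78, ())
        H3 returns [(-78, ())]
  branch[1] choose=1:
    choose[1, 2, 3] @ H3
      branch[0] choose=1:
        H0 returns (-31, ())
        H1 returns (-31, ())
        H2 returns (-31, ())
        H3 returns [(-31, ())]
      branch[1] choose=2:
        H0 returns (-103, ())
        H1 returns (-103, ())
        H2 returns (-103, ())
        H3 returns [(-103, ())]
      branch[2] choose=3:
        H0 returns (-193, ())
        H1 returns (-193, ())
        H2 returns (-193, ())
        H3 returns [(-193, ())]
= [(84, ()), (12, ()), (-78, ()), (-31, ()), (-103, ()), (-193, ())]

Answer: 6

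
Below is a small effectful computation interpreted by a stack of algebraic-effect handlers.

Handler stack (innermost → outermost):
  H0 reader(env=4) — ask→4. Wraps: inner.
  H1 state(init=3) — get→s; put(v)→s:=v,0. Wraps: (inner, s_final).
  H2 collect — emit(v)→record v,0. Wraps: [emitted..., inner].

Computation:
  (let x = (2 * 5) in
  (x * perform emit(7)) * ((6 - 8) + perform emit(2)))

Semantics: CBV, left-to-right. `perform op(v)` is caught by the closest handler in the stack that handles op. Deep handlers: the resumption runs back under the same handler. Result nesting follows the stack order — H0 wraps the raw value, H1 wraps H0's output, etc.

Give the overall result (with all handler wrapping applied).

Working:
emit(7) @ H2 ⇒ out+=7
emit(2) @ H2 ⇒ out+=2
H0 returns 0
H1 returns (0, 3)
H2 returns [7, 2, (0, 3)]
= [7, 2, (0, 3)]

Answer: [7, 2, (0, 3)]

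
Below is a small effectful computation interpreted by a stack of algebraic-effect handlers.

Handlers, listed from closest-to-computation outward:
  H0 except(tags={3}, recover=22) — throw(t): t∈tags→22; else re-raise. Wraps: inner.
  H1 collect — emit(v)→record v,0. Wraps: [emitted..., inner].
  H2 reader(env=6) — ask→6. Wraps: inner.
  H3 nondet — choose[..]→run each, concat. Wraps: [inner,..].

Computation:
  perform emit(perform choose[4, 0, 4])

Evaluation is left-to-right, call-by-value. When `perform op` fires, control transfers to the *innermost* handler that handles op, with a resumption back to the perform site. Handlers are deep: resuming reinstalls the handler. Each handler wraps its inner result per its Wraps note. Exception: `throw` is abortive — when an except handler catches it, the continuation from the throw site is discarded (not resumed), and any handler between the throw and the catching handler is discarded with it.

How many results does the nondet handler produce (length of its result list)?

Answer: 3

Step-by-step:
choose[4, 0, 4] @ H3
  branch[0] choose=4:
    emit(4) @ H1 ⇒ out+=4
    H0 returns 0
    H1 returns [4, 0]
    H2 returns [4, 0]
    H3 returns [[4, 0]]
  branch[1] choose=0:
    emit(0) @ H1 ⇒ out+=0
    H0 returns 0
    H1 returns [0, 0]
    H2 returns [0, 0]
    H3 returns [[0, 0]]
  branch[2] choose=4:
    emit(4) @ H1 ⇒ out+=4
    H0 returns 0
    H1 returns [4, 0]
    H2 returns [4, 0]
    H3 returns [[4, 0]]
= [[4, 0], [0, 0], [4, 0]]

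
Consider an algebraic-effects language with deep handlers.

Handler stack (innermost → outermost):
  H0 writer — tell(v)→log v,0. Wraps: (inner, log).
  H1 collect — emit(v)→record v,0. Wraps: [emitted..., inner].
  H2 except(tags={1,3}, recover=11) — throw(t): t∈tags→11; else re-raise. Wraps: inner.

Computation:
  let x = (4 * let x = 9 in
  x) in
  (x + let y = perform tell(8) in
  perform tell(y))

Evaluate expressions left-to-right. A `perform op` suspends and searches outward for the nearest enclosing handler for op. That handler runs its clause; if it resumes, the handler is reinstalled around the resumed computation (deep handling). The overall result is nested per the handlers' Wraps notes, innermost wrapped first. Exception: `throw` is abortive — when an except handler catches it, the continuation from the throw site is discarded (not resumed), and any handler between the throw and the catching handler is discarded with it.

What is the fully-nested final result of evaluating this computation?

Answer: [(36, (8, 0))]

Evaluation trace:
tell(8) @ H0 ⇒ log+=8
tell(0) @ H0 ⇒ log+=0
H0 returns (36, (8, 0))
H1 returns [(36, (8, 0))]
H2 returns [(36, (8, 0))]
= [(36, (8, 0))]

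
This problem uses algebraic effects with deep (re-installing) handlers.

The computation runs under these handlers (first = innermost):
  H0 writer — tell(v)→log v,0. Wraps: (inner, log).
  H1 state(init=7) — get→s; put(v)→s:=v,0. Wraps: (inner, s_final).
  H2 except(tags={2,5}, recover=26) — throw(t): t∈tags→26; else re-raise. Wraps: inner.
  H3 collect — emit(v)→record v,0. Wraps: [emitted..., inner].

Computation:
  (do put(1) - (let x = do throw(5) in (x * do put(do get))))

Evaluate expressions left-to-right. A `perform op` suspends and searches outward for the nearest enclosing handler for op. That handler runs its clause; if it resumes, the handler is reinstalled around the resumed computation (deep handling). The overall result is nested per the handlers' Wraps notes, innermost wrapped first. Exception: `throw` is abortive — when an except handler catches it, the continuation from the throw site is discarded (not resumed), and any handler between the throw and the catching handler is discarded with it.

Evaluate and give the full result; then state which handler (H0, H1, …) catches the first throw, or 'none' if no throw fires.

Working:
put(1) @ H1 ⇒ s:=1
throw(5) @ H2 caught ⇒ 26
H3 returns [26]
= [26]

Answer: [26] ; first throw caught by: H2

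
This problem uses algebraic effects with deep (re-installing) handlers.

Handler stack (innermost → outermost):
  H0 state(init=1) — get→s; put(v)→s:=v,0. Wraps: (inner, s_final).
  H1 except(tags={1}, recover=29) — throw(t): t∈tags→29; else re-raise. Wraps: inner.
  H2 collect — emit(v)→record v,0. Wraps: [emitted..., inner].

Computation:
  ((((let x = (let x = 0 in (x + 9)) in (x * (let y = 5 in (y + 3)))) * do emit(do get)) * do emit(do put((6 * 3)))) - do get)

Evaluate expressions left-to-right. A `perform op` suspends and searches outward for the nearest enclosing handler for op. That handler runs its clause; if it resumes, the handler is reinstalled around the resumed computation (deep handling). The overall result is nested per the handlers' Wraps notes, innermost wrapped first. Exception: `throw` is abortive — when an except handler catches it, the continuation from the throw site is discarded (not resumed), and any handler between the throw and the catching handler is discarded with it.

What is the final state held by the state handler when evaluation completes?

Evaluation trace:
get @ H0 ⇒ 1
emit(1) @ H2 ⇒ out+=1
put(18) @ H0 ⇒ s:=18
emit(0) @ H2 ⇒ out+=0
get @ H0 ⇒ 18
H0 returns (-18, 18)
H1 returns (-18, 18)
H2 returns [1, 0, (-18, 18)]
= [1, 0, (-18, 18)]

Answer: 18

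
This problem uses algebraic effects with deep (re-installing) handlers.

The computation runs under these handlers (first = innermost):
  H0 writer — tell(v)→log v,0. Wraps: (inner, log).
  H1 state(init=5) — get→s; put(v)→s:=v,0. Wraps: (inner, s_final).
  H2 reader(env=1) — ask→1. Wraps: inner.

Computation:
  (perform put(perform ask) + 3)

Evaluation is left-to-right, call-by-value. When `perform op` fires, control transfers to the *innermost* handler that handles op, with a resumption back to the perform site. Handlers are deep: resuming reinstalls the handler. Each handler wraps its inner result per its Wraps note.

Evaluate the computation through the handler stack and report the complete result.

Answer: ((3, ()), 1)

Working:
ask @ H2 ⇒ 1
put(1) @ H1 ⇒ s:=1
H0 returns (3, ())
H1 returns ((3, ()), 1)
H2 returns ((3, ()), 1)
= ((3, ()), 1)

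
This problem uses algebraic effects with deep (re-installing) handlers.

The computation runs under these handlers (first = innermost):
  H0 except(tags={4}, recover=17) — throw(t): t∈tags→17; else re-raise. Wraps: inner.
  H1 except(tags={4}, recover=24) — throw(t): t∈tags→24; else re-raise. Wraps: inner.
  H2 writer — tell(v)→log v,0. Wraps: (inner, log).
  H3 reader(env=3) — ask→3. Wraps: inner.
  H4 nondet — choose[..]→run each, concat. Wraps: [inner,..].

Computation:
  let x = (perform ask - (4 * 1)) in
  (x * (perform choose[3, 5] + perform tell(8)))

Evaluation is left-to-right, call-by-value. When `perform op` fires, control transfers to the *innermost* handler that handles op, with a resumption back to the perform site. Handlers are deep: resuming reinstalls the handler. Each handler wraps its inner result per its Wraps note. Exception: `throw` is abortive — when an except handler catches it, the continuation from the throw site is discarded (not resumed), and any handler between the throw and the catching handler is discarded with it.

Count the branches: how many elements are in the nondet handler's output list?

Step-by-step:
ask @ H3 ⇒ 3
choose[3, 5] @ H4
  branch[0] choose=3:
    tell(8) @ H2 ⇒ log+=8
    H0 returns -3
    H1 returns -3
    H2 returns (-3, (8))
    H3 returns (-3, (8))
    H4 returns [(-3, (8))]
  branch[1] choose=5:
    tell(8) @ H2 ⇒ log+=8
    H0 returns -5
    H1 returns -5
    H2 returns (-5, (8))
    H3 returns (-5, (8))
    H4 returns [(-5, (8))]
= [(-3, (8)), (-5, (8))]

Answer: 2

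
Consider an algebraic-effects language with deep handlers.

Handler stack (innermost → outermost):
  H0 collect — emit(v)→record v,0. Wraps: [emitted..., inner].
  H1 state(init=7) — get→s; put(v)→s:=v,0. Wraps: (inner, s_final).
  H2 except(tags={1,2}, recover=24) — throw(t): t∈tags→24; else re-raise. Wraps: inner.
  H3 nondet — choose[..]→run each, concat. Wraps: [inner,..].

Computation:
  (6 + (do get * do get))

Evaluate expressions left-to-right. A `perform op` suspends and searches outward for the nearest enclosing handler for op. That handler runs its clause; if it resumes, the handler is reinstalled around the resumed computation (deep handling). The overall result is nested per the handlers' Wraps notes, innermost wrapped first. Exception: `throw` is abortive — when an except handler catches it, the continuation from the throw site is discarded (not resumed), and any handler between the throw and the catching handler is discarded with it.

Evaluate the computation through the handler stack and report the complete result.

Step-by-step:
get @ H1 ⇒ 7
get @ H1 ⇒ 7
H0 returns [55]
H1 returns ([55], 7)
H2 returns ([55], 7)
H3 returns [([55], 7)]
= [([55], 7)]

Answer: [([55], 7)]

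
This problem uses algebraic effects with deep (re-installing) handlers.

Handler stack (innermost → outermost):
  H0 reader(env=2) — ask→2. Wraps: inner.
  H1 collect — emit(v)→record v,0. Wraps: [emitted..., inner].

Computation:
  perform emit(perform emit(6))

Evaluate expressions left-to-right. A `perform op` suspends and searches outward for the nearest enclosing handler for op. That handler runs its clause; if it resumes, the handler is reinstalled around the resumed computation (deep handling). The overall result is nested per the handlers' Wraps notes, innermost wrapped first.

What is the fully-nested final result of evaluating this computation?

Evaluation trace:
emit(6) @ H1 ⇒ out+=6
emit(0) @ H1 ⇒ out+=0
H0 returns 0
H1 returns [6, 0, 0]
= [6, 0, 0]

Answer: [6, 0, 0]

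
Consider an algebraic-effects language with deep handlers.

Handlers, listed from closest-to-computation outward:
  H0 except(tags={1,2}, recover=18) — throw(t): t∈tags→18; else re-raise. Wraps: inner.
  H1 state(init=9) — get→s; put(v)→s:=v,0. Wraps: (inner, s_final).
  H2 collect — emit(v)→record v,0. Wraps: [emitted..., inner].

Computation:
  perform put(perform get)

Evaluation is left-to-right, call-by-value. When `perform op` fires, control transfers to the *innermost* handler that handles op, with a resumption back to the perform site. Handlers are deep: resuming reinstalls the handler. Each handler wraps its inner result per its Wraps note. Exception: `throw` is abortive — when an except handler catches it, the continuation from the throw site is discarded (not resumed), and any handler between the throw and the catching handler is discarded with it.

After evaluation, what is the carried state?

Answer: 9

Step-by-step:
get @ H1 ⇒ 9
put(9) @ H1 ⇒ s:=9
H0 returns 0
H1 returns (0, 9)
H2 returns [(0, 9)]
= [(0, 9)]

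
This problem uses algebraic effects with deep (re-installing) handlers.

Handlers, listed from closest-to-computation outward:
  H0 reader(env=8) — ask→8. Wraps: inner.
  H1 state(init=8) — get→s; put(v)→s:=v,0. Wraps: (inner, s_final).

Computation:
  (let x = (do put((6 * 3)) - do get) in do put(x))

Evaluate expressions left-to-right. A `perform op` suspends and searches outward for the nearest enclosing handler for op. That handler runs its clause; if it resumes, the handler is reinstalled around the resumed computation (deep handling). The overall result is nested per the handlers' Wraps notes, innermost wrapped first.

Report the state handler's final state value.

Answer: -18

Evaluation trace:
put(18) @ H1 ⇒ s:=18
get @ H1 ⇒ 18
put(-18) @ H1 ⇒ s:=-18
H0 returns 0
H1 returns (0, -18)
= (0, -18)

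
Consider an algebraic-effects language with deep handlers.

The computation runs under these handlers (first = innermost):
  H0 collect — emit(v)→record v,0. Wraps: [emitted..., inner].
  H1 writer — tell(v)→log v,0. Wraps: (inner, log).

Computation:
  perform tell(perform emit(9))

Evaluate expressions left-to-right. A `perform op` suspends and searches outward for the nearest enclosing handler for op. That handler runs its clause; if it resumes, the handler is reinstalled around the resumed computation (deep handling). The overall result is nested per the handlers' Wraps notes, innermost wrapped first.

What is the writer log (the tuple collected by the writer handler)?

Answer: (0)

Working:
emit(9) @ H0 ⇒ out+=9
tell(0) @ H1 ⇒ log+=0
H0 returns [9, 0]
H1 returns ([9, 0], (0))
= ([9, 0], (0))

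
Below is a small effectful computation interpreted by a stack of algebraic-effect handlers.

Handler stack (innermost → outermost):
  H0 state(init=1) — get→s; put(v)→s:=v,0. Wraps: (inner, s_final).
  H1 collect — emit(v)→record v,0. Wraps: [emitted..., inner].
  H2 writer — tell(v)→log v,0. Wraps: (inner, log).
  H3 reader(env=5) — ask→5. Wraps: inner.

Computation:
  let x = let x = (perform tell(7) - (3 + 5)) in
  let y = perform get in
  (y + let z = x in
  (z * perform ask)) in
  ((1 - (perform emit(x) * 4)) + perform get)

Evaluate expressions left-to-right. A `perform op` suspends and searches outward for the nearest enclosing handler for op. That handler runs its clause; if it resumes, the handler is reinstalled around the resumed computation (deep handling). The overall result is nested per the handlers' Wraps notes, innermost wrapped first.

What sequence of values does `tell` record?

Step-by-step:
tell(7) @ H2 ⇒ log+=7
get @ H0 ⇒ 1
ask @ H3 ⇒ 5
emit(-39) @ H1 ⇒ out+=-39
get @ H0 ⇒ 1
H0 returns (2, 1)
H1 returns [-39, (2, 1)]
H2 returns ([-39, (2, 1)], (7))
H3 returns ([-39, (2, 1)], (7))
= ([-39, (2, 1)], (7))

Answer: (7)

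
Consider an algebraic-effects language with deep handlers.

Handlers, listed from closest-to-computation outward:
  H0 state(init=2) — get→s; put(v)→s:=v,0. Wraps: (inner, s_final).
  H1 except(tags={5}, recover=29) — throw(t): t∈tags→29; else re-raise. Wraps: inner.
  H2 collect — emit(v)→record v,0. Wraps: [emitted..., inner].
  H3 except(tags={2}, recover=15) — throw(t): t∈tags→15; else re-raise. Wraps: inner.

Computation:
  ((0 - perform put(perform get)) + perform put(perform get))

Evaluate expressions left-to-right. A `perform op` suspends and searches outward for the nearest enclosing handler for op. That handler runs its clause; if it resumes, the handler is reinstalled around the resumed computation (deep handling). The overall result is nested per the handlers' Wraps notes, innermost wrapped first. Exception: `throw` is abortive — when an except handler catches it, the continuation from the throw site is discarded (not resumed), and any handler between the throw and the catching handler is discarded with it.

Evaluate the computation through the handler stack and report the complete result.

Answer: [(0, 2)]

Evaluation trace:
get @ H0 ⇒ 2
put(2) @ H0 ⇒ s:=2
get @ H0 ⇒ 2
put(2) @ H0 ⇒ s:=2
H0 returns (0, 2)
H1 returns (0, 2)
H2 returns [(0, 2)]
H3 returns [(0, 2)]
= [(0, 2)]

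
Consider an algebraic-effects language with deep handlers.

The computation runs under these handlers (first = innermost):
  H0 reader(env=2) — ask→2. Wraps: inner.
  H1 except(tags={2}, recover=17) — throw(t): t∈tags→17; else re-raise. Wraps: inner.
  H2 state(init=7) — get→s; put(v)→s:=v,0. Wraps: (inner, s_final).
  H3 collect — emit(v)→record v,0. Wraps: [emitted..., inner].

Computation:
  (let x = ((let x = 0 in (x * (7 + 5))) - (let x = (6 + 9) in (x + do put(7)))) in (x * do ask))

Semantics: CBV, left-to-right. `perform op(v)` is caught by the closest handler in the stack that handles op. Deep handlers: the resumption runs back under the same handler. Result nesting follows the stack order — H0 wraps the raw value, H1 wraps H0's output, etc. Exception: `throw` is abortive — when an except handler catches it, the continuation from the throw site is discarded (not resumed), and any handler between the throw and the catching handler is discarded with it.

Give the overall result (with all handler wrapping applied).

Working:
put(7) @ H2 ⇒ s:=7
ask @ H0 ⇒ 2
H0 returns -30
H1 returns -30
H2 returns (-30, 7)
H3 returns [(-30, 7)]
= [(-30, 7)]

Answer: [(-30, 7)]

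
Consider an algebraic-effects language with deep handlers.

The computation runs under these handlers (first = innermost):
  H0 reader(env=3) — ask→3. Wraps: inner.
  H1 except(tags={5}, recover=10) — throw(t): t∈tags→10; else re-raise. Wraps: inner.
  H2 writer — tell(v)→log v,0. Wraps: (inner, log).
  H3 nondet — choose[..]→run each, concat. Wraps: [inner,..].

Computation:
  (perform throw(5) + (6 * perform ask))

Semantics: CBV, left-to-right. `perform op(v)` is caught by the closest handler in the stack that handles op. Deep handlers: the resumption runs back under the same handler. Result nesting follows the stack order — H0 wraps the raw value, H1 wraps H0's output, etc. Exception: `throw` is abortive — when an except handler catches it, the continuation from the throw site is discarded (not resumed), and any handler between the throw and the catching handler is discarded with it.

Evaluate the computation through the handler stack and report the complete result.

Answer: [(10, ())]

Working:
throw(5) @ H1 caught ⇒ 10
H2 returns (10, ())
H3 returns [(10, ())]
= [(10, ())]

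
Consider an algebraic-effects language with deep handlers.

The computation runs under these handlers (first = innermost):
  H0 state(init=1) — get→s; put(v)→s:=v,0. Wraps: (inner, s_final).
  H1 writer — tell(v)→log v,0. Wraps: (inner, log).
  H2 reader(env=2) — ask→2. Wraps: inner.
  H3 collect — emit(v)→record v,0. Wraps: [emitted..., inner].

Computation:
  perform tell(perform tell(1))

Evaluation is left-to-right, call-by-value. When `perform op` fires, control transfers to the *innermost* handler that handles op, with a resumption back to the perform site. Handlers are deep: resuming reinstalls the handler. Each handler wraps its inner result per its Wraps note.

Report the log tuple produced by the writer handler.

Working:
tell(1) @ H1 ⇒ log+=1
tell(0) @ H1 ⇒ log+=0
H0 returns (0, 1)
H1 returns ((0, 1), (1, 0))
H2 returns ((0, 1), (1, 0))
H3 returns [((0, 1), (1, 0))]
= [((0, 1), (1, 0))]

Answer: (1, 0)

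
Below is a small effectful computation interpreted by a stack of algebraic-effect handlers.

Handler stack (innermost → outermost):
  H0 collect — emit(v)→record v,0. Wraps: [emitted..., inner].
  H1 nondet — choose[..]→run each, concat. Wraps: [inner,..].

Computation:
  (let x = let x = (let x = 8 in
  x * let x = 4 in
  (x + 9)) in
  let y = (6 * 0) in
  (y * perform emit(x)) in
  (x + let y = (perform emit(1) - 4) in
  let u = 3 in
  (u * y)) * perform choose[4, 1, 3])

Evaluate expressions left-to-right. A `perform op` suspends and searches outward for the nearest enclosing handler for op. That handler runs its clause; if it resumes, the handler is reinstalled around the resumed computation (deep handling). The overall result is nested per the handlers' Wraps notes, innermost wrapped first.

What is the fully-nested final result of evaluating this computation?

Working:
emit(104) @ H0 ⇒ out+=104
emit(1) @ H0 ⇒ out+=1
choose[4, 1, 3] @ H1
  branch[0] choose=4:
    H0 returns [104, 1, -48]
    H1 returns [[104, 1, -48]]
  branch[1] choose=1:
    H0 returns [104, 1, -12]
    H1 returns [[104, 1, -12]]
  branch[2] choose=3:
    H0 returns [104, 1, -36]
    H1 returns [[104, 1, -36]]
= [[104, 1, -48], [104, 1, -12], [104, 1, -36]]

Answer: [[104, 1, -48], [104, 1, -12], [104, 1, -36]]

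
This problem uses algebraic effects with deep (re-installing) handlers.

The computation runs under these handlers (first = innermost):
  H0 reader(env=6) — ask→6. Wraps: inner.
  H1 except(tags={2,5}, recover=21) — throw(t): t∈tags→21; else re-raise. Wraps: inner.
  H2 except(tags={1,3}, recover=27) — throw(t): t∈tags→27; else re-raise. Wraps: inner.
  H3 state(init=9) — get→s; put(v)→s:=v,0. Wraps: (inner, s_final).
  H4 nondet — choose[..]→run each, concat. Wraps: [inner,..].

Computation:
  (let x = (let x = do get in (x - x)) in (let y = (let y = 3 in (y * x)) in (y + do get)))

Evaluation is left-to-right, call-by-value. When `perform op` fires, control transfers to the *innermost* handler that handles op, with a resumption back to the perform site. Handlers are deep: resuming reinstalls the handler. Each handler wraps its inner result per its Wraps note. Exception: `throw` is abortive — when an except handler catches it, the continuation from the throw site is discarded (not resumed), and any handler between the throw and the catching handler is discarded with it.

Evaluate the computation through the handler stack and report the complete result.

Evaluation trace:
get @ H3 ⇒ 9
get @ H3 ⇒ 9
H0 returns 9
H1 returns 9
H2 returns 9
H3 returns (9, 9)
H4 returns [(9, 9)]
= [(9, 9)]

Answer: [(9, 9)]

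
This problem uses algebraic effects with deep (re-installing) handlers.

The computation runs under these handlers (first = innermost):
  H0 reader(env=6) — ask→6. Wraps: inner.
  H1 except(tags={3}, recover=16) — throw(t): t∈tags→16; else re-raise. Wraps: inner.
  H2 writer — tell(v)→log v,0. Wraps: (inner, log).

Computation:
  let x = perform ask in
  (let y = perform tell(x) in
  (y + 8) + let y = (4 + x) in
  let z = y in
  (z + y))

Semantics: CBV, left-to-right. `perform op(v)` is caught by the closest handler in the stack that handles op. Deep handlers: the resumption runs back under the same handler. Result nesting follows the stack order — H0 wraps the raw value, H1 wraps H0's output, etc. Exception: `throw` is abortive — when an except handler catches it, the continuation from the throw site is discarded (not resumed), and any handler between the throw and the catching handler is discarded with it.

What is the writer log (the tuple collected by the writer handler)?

Evaluation trace:
ask @ H0 ⇒ 6
tell(6) @ H2 ⇒ log+=6
H0 returns 28
H1 returns 28
H2 returns (28, (6))
= (28, (6))

Answer: (6)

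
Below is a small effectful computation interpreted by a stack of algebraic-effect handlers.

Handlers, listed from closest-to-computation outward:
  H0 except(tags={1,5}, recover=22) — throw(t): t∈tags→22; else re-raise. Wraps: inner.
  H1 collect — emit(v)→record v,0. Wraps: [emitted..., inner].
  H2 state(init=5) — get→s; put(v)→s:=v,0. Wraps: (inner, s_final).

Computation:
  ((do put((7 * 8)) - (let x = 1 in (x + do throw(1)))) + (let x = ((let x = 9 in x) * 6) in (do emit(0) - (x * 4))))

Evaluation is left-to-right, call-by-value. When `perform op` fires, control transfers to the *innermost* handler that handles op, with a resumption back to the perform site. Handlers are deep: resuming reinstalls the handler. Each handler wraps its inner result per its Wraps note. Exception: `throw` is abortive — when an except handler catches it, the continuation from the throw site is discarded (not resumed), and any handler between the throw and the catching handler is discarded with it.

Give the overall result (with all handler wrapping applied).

Evaluation trace:
put(56) @ H2 ⇒ s:=56
throw(1) @ H0 caught ⇒ 22
H1 returns [22]
H2 returns ([22], 56)
= ([22], 56)

Answer: ([22], 56)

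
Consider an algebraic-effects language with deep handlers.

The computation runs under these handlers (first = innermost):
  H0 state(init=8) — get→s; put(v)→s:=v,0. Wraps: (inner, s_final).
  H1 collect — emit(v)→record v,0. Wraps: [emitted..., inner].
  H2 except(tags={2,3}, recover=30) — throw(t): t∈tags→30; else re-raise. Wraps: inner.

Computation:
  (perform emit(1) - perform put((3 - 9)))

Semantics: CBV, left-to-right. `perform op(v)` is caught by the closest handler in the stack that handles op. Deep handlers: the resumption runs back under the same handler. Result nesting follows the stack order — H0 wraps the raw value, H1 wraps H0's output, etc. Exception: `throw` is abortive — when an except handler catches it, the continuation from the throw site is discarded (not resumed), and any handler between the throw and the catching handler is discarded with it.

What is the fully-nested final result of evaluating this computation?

Answer: [1, (0, -6)]

Working:
emit(1) @ H1 ⇒ out+=1
put(-6) @ H0 ⇒ s:=-6
H0 returns (0, -6)
H1 returns [1, (0, -6)]
H2 returns [1, (0, -6)]
= [1, (0, -6)]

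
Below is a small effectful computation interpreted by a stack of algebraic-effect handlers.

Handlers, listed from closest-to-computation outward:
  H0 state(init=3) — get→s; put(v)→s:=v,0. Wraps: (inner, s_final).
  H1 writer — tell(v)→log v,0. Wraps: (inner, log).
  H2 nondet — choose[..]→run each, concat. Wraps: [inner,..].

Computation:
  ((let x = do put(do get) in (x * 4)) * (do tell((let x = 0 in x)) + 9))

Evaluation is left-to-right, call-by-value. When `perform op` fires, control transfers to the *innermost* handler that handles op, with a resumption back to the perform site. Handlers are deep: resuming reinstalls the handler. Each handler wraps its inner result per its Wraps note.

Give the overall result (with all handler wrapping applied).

Step-by-step:
get @ H0 ⇒ 3
put(3) @ H0 ⇒ s:=3
tell(0) @ H1 ⇒ log+=0
H0 returns (0, 3)
H1 returns ((0, 3), (0))
H2 returns [((0, 3), (0))]
= [((0, 3), (0))]

Answer: [((0, 3), (0))]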